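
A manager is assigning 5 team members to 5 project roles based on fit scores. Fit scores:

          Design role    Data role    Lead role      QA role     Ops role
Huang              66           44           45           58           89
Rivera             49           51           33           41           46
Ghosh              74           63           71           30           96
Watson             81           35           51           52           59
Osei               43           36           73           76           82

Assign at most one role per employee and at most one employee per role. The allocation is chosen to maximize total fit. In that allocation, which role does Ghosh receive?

Ghosh receives Lead role.

Optimal: Huang→Ops role (89 pts), Rivera→Data role (51 pts), Ghosh→Lead role (71 pts), Watson→Design role (81 pts), Osei→QA role (76 pts) — total 89+51+71+81+76 = 368 pts.
Max-entry greedy (repeatedly take the single best remaining cell) gives 349 pts, worse by 19.
Swapping Ghosh↔Rivera (Ghosh→Data role 63 pts, Rivera→Lead role 33 pts) loses 26.
Ghosh's own top role is Ops role (96 pts), but forcing Ghosh→Ops role and reassigning the rest optimally gives only 359 pts — worse by 9.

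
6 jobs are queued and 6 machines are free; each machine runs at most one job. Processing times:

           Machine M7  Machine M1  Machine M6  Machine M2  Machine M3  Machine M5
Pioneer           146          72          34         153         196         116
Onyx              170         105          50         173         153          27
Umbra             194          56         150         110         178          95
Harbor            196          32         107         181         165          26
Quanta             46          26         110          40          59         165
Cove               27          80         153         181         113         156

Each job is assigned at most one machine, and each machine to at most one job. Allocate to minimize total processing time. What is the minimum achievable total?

Optimal: Pioneer→Machine M6 (34 min), Onyx→Machine M5 (27 min), Umbra→Machine M2 (110 min), Harbor→Machine M1 (32 min), Quanta→Machine M3 (59 min), Cove→Machine M7 (27 min) — total 34+27+110+32+59+27 = 289 min.
Column-greedy (each machine in turn goes to its cheapest remaining job) gives 376 min, worse by 87.
Next-best assignment: Pioneer→Machine M6, Onyx→Machine M3, Umbra→Machine M1, Harbor→Machine M5, Quanta→Machine M2, Cove→Machine M7 = 336 min.

Minimum total: 289 min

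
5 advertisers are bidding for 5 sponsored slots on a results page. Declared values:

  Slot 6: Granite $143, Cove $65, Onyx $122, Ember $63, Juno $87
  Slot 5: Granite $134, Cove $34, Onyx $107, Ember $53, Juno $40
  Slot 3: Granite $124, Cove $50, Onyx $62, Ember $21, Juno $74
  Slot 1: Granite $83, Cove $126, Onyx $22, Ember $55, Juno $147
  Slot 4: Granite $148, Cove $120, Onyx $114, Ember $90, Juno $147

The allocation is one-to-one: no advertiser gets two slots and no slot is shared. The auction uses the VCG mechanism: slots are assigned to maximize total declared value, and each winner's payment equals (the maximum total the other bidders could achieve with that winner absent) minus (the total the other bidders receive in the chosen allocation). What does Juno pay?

Efficient allocation: Granite→Slot 3 ($124), Cove→Slot 1 ($126), Onyx→Slot 6 ($122), Ember→Slot 5 ($53), Juno→Slot 4 ($147); total welfare W = $572.
Juno receives Slot 4 at value $147, so the others get W − 147 = $425.
Without Juno: best allocation of the remaining 4 bidders over all 5 slots is Granite→Slot 5 ($134), Cove→Slot 1 ($126), Onyx→Slot 6 ($122), Ember→Slot 4 ($90), total $472.
VCG payment = (others' best without Juno) − (others' welfare with Juno) = 472 − 425 = $47.

Juno pays $47.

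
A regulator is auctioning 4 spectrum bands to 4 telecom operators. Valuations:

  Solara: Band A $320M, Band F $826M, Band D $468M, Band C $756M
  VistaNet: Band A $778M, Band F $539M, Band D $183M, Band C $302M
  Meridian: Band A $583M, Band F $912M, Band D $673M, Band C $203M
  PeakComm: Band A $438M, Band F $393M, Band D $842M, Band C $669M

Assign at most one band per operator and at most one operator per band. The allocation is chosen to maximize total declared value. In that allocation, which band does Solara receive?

Solara receives Band C.

This is a one-to-one assignment (maximum-weight bipartite matching).
Optimal: Solara→Band C ($756M), VistaNet→Band A ($778M), Meridian→Band F ($912M), PeakComm→Band D ($842M) — total 756+778+912+842 = $3288M.
Row-greedy (each operator in turn takes its best remaining band) gives $2946M, worse by 342.
Solara's own top band is Band F ($826M), but forcing Solara→Band F and reassigning the rest optimally gives only $2946M — worse by 342.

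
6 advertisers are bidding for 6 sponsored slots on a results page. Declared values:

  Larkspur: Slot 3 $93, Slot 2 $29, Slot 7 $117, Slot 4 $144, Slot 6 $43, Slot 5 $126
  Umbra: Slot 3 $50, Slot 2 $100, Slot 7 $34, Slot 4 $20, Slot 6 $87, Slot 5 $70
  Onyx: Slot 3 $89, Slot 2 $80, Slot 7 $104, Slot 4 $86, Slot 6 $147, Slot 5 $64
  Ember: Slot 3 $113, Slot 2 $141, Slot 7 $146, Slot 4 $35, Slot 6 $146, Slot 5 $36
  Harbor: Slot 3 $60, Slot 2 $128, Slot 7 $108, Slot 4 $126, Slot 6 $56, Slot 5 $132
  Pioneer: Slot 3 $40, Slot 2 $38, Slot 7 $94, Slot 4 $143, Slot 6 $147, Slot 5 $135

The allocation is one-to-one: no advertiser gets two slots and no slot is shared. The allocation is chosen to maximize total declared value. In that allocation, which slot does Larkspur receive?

Optimal: Larkspur→Slot 3 ($93), Umbra→Slot 2 ($100), Onyx→Slot 6 ($147), Ember→Slot 7 ($146), Harbor→Slot 5 ($132), Pioneer→Slot 4 ($143) — total 93+100+147+146+132+143 = $761.
Max-entry greedy (repeatedly take the single best remaining cell) gives $750, worse by 11.
Swapping Ember↔Larkspur (Ember→Slot 3 $113, Larkspur→Slot 7 $117) loses 9.
Larkspur's own top slot is Slot 4 ($144), but forcing Larkspur→Slot 4 and reassigning the rest optimally gives only $758 — worse by 3.

Larkspur receives Slot 3.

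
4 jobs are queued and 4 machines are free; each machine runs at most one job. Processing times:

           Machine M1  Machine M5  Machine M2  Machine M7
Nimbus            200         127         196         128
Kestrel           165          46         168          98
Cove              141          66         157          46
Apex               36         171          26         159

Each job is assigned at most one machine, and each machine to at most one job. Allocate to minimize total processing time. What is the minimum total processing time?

This is the linear assignment problem.
Optimal: Nimbus→Machine M1 (200 min), Kestrel→Machine M5 (46 min), Cove→Machine M7 (46 min), Apex→Machine M2 (26 min) — total 200+46+46+26 = 318 min.
Column-greedy (each machine in turn goes to its cheapest remaining job) gives 367 min, worse by 49.

Min total: 318 min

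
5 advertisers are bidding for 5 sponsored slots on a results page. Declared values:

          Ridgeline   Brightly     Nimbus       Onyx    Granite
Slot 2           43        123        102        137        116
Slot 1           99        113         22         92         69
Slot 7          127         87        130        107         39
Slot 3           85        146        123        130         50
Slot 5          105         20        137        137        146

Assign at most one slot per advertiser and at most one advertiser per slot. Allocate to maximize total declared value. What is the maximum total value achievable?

Max total: $658

Optimal: Ridgeline→Slot 1 ($99), Brightly→Slot 3 ($146), Nimbus→Slot 7 ($130), Onyx→Slot 2 ($137), Granite→Slot 5 ($146) — total 99+146+130+137+146 = $658.
Row-greedy (each advertiser in turn takes its best remaining slot) gives $616, worse by 42.
Next-best assignment: Ridgeline→Slot 7, Brightly→Slot 1, Nimbus→Slot 3, Onyx→Slot 2, Granite→Slot 5 = $646.
Every other assignment is strictly worse.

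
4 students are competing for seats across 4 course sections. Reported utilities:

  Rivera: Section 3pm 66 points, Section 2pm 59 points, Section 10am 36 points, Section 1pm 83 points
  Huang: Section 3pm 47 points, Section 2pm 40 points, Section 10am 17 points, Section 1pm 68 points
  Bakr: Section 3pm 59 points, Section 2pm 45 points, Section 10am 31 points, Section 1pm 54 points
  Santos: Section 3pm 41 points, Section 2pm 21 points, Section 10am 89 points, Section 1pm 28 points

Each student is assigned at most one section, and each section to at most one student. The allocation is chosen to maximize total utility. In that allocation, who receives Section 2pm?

Rivera receives Section 2pm.

Optimal: Rivera→Section 2pm (59 points), Huang→Section 1pm (68 points), Bakr→Section 3pm (59 points), Santos→Section 10am (89 points) — total 59+68+59+89 = 275 points.
Row-greedy (each student in turn takes its best remaining section) gives 264 points, worse by 11.
Next-best assignment: Rivera→Section 1pm, Huang→Section 2pm, Bakr→Section 3pm, Santos→Section 10am = 271 points.
Checked against all permutations: 275 points is optimal.
Rivera's own top section is Section 1pm (83 points), but forcing Rivera→Section 1pm and reassigning the rest optimally gives only 271 points — worse by 4.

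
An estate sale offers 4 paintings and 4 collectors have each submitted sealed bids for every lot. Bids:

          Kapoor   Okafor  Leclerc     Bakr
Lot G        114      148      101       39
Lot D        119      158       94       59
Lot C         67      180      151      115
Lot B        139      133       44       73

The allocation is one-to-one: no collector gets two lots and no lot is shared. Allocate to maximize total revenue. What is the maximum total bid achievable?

Maximum total: $513

This is a one-to-one assignment (maximum-weight bipartite matching).
Optimal: Kapoor→Lot B ($139), Okafor→Lot D ($158), Leclerc→Lot G ($101), Bakr→Lot C ($115) — total 139+158+101+115 = $513.
Max-entry greedy (repeatedly take the single best remaining cell) gives $479, worse by 34.
Swapping Okafor↔Kapoor (Okafor→Lot B $133, Kapoor→Lot D $119) loses 45.
Checked against all permutations: $513 is optimal.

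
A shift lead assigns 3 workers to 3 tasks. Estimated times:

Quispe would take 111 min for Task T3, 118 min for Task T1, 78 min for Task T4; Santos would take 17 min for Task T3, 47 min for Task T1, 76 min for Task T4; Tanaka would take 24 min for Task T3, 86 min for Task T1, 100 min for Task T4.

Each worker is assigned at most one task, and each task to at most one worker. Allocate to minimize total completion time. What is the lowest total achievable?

This is a one-to-one assignment (minimum-cost bipartite matching).
Optimal: Quispe→Task T4 (78 min), Santos→Task T1 (47 min), Tanaka→Task T3 (24 min) — total 78+47+24 = 149 min.
Min-entry greedy (repeatedly take the single cheapest remaining cell) gives 181 min, worse by 32.
Next-best assignment: Quispe→Task T4, Santos→Task T3, Tanaka→Task T1 = 181 min.
Swapping Santos↔Tanaka (Santos→Task T3 17 min, Tanaka→Task T1 86 min) adds 32.
Every other assignment is strictly worse.

Minimum total: 149 min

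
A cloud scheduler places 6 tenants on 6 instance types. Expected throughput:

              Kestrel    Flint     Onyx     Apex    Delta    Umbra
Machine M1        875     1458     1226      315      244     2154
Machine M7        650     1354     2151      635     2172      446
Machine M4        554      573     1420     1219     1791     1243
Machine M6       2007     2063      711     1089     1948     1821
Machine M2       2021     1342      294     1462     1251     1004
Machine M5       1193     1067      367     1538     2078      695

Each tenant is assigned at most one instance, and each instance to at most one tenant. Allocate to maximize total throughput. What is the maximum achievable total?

Optimal: Kestrel→Machine M2 (2021 ops/s), Flint→Machine M6 (2063 ops/s), Onyx→Machine M7 (2151 ops/s), Apex→Machine M5 (1538 ops/s), Delta→Machine M4 (1791 ops/s), Umbra→Machine M1 (2154 ops/s) — total 2021+2063+2151+1538+1791+2154 = 11718 ops/s.
Max-entry greedy (repeatedly take the single best remaining cell) gives 11368 ops/s, worse by 350.
Next-best assignment: Kestrel→Machine M2, Flint→Machine M6, Onyx→Machine M7, Apex→Machine M4, Delta→Machine M5, Umbra→Machine M1 = 11686 ops/s.

Max total: 11718 ops/s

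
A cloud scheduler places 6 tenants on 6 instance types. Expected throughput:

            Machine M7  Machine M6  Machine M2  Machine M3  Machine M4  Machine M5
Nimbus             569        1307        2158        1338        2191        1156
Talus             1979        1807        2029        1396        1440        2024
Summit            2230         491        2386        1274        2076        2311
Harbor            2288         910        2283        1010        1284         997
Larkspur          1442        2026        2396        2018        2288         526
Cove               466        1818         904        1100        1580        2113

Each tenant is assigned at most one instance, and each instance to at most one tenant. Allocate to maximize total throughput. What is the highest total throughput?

Maximum total: 12803 ops/s

Optimal: Nimbus→Machine M4 (2191 ops/s), Talus→Machine M6 (1807 ops/s), Summit→Machine M2 (2386 ops/s), Harbor→Machine M7 (2288 ops/s), Larkspur→Machine M3 (2018 ops/s), Cove→Machine M5 (2113 ops/s) — total 2191+1807+2386+2288+2018+2113 = 12803 ops/s.
Max-entry greedy (repeatedly take the single best remaining cell) gives 12400 ops/s, worse by 403.
Swapping Talus↔Larkspur (Talus→Machine M3 1396 ops/s, Larkspur→Machine M6 2026 ops/s) loses 403.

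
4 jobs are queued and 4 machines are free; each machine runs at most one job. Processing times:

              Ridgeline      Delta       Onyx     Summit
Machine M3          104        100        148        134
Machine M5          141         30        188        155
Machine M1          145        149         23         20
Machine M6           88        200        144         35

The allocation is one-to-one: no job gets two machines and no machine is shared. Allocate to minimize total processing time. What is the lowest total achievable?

Optimal: Ridgeline→Machine M3 (104 min), Delta→Machine M5 (30 min), Onyx→Machine M1 (23 min), Summit→Machine M6 (35 min) — total 104+30+23+35 = 192 min.
Row-greedy (each job in turn takes its cheapest remaining machine) gives 275 min, worse by 83.
Next-best assignment: Ridgeline→Machine M6, Delta→Machine M5, Onyx→Machine M1, Summit→Machine M3 = 275 min.
Checked against all permutations: 192 min is optimal.

Min total: 192 min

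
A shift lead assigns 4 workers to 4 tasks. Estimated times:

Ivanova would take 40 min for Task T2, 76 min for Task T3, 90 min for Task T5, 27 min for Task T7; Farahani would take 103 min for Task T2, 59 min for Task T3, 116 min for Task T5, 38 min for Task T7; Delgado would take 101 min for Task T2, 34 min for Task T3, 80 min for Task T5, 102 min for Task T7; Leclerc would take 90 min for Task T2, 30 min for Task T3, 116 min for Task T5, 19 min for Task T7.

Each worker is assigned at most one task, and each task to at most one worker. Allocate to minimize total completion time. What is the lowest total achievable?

Min total: 188 min

Optimal: Ivanova→Task T2 (40 min), Farahani→Task T7 (38 min), Delgado→Task T5 (80 min), Leclerc→Task T3 (30 min) — total 40+38+80+30 = 188 min.
Min-entry greedy (repeatedly take the single cheapest remaining cell) gives 209 min, worse by 21.
Next-best assignment: Ivanova→Task T2, Farahani→Task T3, Delgado→Task T5, Leclerc→Task T7 = 198 min.
Swapping Farahani↔Ivanova (Farahani→Task T2 103 min, Ivanova→Task T7 27 min) adds 52.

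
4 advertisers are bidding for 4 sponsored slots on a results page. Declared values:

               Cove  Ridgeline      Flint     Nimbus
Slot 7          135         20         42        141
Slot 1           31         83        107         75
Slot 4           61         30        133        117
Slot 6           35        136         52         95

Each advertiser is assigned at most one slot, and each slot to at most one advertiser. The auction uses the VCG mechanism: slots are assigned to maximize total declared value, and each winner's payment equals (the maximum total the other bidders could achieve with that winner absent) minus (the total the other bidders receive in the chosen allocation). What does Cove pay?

Efficient allocation: Cove→Slot 7 ($135), Ridgeline→Slot 6 ($136), Flint→Slot 1 ($107), Nimbus→Slot 4 ($117); total welfare W = $495.
Cove receives Slot 7 at value $135, so the others get W − 135 = $360.
Without Cove: best allocation of the remaining 3 bidders over all 4 slots is Ridgeline→Slot 6 ($136), Flint→Slot 4 ($133), Nimbus→Slot 7 ($141), total $410.
VCG payment = (others' best without Cove) − (others' welfare with Cove) = 410 − 360 = $50.

Cove pays $50.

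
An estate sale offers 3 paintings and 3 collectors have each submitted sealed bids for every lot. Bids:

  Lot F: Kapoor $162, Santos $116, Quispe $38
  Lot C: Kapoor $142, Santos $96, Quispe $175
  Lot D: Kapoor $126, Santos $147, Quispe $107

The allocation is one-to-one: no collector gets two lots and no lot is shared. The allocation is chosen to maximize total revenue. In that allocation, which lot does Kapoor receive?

Kapoor receives Lot F.

Treat this as an assignment problem: match each collector to one lot.
Optimal: Kapoor→Lot F ($162), Santos→Lot D ($147), Quispe→Lot C ($175) — total 162+147+175 = $484.
Next-best assignment: Kapoor→Lot D, Santos→Lot F, Quispe→Lot C = $417.
No other one-to-one assignment exceeds $484.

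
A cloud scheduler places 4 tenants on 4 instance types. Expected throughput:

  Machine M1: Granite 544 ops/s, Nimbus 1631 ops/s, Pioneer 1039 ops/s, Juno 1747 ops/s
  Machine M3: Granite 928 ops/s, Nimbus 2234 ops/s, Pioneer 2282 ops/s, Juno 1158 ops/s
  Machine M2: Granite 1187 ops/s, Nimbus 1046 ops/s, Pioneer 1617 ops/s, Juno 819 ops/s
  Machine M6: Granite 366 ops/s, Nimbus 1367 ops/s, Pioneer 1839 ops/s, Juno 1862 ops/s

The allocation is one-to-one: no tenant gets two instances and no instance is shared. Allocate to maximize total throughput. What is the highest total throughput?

Optimal: Granite→Machine M2 (1187 ops/s), Nimbus→Machine M3 (2234 ops/s), Pioneer→Machine M6 (1839 ops/s), Juno→Machine M1 (1747 ops/s) — total 1187+2234+1839+1747 = 7007 ops/s.
Column-greedy (each instance in turn goes to its best remaining tenant) gives 6583 ops/s, worse by 424.
Next-best assignment: Granite→Machine M2, Nimbus→Machine M1, Pioneer→Machine M3, Juno→Machine M6 = 6962 ops/s.

Maximum total: 7007 ops/s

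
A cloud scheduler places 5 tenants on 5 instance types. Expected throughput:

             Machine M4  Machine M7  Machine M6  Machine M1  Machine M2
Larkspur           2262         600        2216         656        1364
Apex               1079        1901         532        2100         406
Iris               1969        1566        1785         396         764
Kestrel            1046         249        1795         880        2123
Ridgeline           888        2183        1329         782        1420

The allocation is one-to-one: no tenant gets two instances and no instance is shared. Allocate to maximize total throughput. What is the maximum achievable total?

Maximum total: 10591 ops/s

This is the linear assignment problem.
Optimal: Larkspur→Machine M6 (2216 ops/s), Apex→Machine M1 (2100 ops/s), Iris→Machine M4 (1969 ops/s), Kestrel→Machine M2 (2123 ops/s), Ridgeline→Machine M7 (2183 ops/s) — total 2216+2100+1969+2123+2183 = 10591 ops/s.
Max-entry greedy (repeatedly take the single best remaining cell) gives 10453 ops/s, worse by 138.
Swapping Iris↔Apex (Iris→Machine M1 396 ops/s, Apex→Machine M4 1079 ops/s) loses 2594.
No other one-to-one assignment exceeds 10591 ops/s.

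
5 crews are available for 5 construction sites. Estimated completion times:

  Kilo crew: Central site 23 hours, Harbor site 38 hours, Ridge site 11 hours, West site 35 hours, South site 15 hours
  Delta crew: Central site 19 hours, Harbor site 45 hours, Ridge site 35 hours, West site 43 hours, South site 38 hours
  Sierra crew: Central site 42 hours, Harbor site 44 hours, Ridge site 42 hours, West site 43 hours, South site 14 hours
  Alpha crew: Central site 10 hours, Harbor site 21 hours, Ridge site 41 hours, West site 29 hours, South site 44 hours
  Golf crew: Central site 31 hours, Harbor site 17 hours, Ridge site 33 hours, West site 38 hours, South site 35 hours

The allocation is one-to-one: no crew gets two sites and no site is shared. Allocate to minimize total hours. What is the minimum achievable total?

Optimal: Kilo crew→Ridge site (11 hours), Delta crew→Central site (19 hours), Sierra crew→South site (14 hours), Alpha crew→West site (29 hours), Golf crew→Harbor site (17 hours) — total 11+19+14+29+17 = 90 hours.
Checked against all permutations: 90 hours is optimal.

Min total: 90 hours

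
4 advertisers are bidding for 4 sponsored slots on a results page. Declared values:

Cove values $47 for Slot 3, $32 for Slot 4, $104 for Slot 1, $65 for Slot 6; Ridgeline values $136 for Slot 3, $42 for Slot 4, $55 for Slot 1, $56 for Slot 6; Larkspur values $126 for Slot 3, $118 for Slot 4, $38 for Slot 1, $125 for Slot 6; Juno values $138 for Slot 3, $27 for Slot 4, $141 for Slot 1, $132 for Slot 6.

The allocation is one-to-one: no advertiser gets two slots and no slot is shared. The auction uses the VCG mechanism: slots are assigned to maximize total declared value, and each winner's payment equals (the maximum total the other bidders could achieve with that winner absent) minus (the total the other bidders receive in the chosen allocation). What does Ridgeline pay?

Ridgeline pays $13.

Efficient allocation: Cove→Slot 1 ($104), Ridgeline→Slot 3 ($136), Larkspur→Slot 4 ($118), Juno→Slot 6 ($132); total welfare W = $490.
Ridgeline receives Slot 3 at value $136, so the others get W − 136 = $354.
Without Ridgeline: best allocation of the remaining 3 bidders over all 4 slots is Cove→Slot 1 ($104), Larkspur→Slot 6 ($125), Juno→Slot 3 ($138), total $367.
VCG payment = (others' best without Ridgeline) − (others' welfare with Ridgeline) = 367 − 354 = $13.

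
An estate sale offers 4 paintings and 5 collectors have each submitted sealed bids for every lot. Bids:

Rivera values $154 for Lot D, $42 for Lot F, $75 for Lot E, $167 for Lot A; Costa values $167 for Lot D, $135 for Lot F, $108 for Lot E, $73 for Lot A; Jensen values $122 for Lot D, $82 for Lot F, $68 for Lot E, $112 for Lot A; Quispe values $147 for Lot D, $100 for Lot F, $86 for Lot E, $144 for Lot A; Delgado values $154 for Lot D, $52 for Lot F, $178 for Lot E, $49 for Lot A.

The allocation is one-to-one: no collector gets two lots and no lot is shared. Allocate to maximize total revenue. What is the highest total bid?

Optimal: Quispe→Lot D ($147), Costa→Lot F ($135), Delgado→Lot E ($178), Rivera→Lot A ($167) — total 147+135+178+167 = $627.
Row-greedy (each collector in turn takes its best remaining lot) gives $502, worse by 125.
Next-best assignment: Costa→Lot D, Quispe→Lot F, Delgado→Lot E, Rivera→Lot A = $612.
Swapping Delgado↔Rivera (Delgado→Lot A $49, Rivera→Lot E $75) loses 221.

Max total: $627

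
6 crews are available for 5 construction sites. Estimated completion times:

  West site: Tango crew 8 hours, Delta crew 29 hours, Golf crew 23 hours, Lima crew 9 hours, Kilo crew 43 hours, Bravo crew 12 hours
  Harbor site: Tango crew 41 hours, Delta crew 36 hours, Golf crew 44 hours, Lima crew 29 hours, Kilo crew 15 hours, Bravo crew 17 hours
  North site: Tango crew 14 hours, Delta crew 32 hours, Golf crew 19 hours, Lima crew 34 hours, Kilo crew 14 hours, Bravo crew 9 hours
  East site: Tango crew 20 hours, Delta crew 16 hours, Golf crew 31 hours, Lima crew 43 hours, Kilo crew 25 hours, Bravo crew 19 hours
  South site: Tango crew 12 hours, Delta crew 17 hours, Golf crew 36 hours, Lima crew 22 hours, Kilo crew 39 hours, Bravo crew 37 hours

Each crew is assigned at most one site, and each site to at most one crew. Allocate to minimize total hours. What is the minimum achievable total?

This is a one-to-one assignment (minimum-cost bipartite matching).
Optimal: Lima crew→West site (9 hours), Kilo crew→Harbor site (15 hours), Bravo crew→North site (9 hours), Delta crew→East site (16 hours), Tango crew→South site (12 hours) — total 9+15+9+16+12 = 61 hours.
Min-entry greedy (repeatedly take the single cheapest remaining cell) gives 70 hours, worse by 9.
Swapping Delta crew↔Lima crew (Delta crew→West site 29 hours, Lima crew→East site 43 hours) adds 47.
No other one-to-one assignment undercuts 61 hours.

Minimum total: 61 hours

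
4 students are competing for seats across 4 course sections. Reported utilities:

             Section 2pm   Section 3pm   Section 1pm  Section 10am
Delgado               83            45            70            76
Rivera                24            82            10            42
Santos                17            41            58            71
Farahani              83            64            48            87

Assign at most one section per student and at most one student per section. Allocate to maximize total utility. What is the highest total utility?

Maximum total: 310 points

Optimal: Delgado→Section 2pm (83 points), Rivera→Section 3pm (82 points), Santos→Section 1pm (58 points), Farahani→Section 10am (87 points) — total 83+82+58+87 = 310 points.
Row-greedy (each student in turn takes its best remaining section) gives 284 points, worse by 26.
No other one-to-one assignment exceeds 310 points.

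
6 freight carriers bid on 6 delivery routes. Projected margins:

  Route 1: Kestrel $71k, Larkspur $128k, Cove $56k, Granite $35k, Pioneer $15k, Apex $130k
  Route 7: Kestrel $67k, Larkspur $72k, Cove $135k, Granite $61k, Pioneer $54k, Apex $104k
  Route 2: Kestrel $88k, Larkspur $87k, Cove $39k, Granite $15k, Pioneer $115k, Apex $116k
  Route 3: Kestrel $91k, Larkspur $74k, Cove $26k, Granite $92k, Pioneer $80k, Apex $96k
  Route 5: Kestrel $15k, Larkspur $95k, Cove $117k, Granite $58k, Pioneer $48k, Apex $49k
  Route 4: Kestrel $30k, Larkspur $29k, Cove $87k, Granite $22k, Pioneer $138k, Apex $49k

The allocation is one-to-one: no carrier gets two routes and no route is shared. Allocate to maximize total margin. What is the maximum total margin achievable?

Maximum total: $678k

Treat this as an assignment problem: match each carrier to one route.
Optimal: Kestrel→Route 2 ($88k), Larkspur→Route 5 ($95k), Cove→Route 7 ($135k), Granite→Route 3 ($92k), Pioneer→Route 4 ($138k), Apex→Route 1 ($130k) — total 88+95+135+92+138+130 = $678k.
Row-greedy (each carrier in turn takes its best remaining route) gives $666k, worse by 12.
Next-best assignment: Kestrel→Route 2, Larkspur→Route 1, Cove→Route 5, Granite→Route 3, Pioneer→Route 4, Apex→Route 7 = $667k.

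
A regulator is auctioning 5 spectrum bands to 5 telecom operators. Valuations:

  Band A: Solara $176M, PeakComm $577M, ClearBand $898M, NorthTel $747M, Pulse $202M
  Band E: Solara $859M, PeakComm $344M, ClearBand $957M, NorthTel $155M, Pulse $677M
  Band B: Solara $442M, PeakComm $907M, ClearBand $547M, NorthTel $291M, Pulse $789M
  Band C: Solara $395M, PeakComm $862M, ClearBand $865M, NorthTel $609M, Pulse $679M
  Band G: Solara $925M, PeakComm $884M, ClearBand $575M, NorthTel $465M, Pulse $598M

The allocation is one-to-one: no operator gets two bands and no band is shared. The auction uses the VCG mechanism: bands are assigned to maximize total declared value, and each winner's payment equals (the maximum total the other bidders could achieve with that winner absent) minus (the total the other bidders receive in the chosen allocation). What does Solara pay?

Solara pays $22M.

Efficient allocation: Solara→Band G ($925M), PeakComm→Band C ($862M), ClearBand→Band E ($957M), NorthTel→Band A ($747M), Pulse→Band B ($789M); total welfare W = $4280M.
Solara receives Band G at value $925M, so the others get W − 925 = $3355M.
Without Solara: best allocation of the remaining 4 bidders over all 5 bands is PeakComm→Band G ($884M), ClearBand→Band E ($957M), NorthTel→Band A ($747M), Pulse→Band B ($789M), total $3377M.
VCG payment = (others' best without Solara) − (others' welfare with Solara) = 3377 − 3355 = $22M.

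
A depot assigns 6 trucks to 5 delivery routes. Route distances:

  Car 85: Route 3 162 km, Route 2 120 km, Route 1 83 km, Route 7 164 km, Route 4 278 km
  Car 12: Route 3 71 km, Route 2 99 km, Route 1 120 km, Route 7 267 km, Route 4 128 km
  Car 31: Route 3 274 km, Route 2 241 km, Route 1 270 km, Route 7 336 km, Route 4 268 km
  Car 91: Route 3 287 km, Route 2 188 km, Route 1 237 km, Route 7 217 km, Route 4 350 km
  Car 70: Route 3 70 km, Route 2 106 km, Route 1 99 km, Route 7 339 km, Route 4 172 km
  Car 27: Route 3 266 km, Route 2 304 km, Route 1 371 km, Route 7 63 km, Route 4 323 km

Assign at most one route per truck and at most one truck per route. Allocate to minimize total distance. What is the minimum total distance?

This is the linear assignment problem.
Optimal: Car 70→Route 3 (70 km), Car 91→Route 2 (188 km), Car 85→Route 1 (83 km), Car 27→Route 7 (63 km), Car 12→Route 4 (128 km) — total 70+188+83+63+128 = 532 km.
Next-best assignment: Car 12→Route 3, Car 91→Route 2, Car 85→Route 1, Car 27→Route 7, Car 70→Route 4 = 577 km.

Min total: 532 km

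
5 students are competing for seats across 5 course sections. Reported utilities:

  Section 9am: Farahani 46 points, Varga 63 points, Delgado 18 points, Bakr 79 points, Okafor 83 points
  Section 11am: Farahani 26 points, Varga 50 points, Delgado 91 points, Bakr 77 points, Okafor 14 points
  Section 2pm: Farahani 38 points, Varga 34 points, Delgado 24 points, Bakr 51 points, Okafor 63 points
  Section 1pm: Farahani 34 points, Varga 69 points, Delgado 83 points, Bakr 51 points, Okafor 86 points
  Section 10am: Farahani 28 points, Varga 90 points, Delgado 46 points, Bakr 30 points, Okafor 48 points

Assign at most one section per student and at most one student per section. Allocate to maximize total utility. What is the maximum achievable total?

Max total: 384 points

Optimal: Farahani→Section 2pm (38 points), Varga→Section 10am (90 points), Delgado→Section 11am (91 points), Bakr→Section 9am (79 points), Okafor→Section 1pm (86 points) — total 38+90+91+79+86 = 384 points.
Every other assignment is strictly worse.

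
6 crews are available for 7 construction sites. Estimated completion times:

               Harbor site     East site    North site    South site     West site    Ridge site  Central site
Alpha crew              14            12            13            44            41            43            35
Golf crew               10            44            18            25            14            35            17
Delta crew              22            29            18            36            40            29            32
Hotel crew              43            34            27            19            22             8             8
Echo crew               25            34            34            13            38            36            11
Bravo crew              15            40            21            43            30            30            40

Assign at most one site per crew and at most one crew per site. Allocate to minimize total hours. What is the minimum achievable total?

Min total: 78 hours

Treat this as an assignment problem: match each crew to one site.
Optimal: Alpha crew→East site (12 hours), Golf crew→West site (14 hours), Delta crew→North site (18 hours), Hotel crew→Ridge site (8 hours), Echo crew→Central site (11 hours), Bravo crew→Harbor site (15 hours) — total 12+14+18+8+11+15 = 78 hours.
Min-entry greedy (repeatedly take the single cheapest remaining cell) gives 89 hours, worse by 11.
Swapping Alpha crew↔Golf crew (Alpha crew→West site 41 hours, Golf crew→East site 44 hours) adds 59.
Every other assignment is strictly worse.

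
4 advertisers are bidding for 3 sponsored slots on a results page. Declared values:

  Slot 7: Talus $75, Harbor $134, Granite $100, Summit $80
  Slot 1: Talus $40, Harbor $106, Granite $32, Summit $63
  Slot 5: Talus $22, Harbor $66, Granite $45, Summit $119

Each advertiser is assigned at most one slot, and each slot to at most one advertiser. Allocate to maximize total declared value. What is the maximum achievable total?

Maximum total: $325

Optimal: Granite→Slot 7 ($100), Harbor→Slot 1 ($106), Summit→Slot 5 ($119) — total 100+106+119 = $325.
Next-best assignment: Talus→Slot 7, Harbor→Slot 1, Summit→Slot 5 = $300.
Every other assignment is strictly worse.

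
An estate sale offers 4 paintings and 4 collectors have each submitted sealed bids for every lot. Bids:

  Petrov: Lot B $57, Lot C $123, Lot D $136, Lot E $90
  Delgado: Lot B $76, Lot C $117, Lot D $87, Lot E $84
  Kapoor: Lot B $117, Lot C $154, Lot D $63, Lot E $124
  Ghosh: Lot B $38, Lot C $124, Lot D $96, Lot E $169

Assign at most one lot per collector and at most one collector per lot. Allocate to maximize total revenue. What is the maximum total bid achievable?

Optimal: Petrov→Lot D ($136), Delgado→Lot C ($117), Kapoor→Lot B ($117), Ghosh→Lot E ($169) — total 136+117+117+169 = $539.
Column-greedy (each lot in turn goes to its best remaining collector) gives $461, worse by 78.
Next-best assignment: Petrov→Lot D, Delgado→Lot B, Kapoor→Lot C, Ghosh→Lot E = $535.
No other one-to-one assignment exceeds $539.

Maximum total: $539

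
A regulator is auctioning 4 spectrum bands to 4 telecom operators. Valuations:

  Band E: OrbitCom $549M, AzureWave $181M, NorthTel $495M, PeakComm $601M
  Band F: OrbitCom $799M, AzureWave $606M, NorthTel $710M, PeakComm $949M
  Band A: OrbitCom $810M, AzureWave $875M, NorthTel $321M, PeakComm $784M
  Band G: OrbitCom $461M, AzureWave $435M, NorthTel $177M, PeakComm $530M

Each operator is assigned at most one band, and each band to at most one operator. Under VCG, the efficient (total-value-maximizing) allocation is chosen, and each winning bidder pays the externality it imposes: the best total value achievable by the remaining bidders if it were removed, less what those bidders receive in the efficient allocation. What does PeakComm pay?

Efficient allocation: OrbitCom→Band G ($461M), AzureWave→Band A ($875M), NorthTel→Band E ($495M), PeakComm→Band F ($949M); total welfare W = $2780M.
PeakComm receives Band F at value $949M, so the others get W − 949 = $1831M.
Without PeakComm: best allocation of the remaining 3 bidders over all 4 bands is OrbitCom→Band F ($799M), AzureWave→Band A ($875M), NorthTel→Band E ($495M), total $2169M.
VCG payment = (others' best without PeakComm) − (others' welfare with PeakComm) = 2169 − 1831 = $338M.

PeakComm pays $338M.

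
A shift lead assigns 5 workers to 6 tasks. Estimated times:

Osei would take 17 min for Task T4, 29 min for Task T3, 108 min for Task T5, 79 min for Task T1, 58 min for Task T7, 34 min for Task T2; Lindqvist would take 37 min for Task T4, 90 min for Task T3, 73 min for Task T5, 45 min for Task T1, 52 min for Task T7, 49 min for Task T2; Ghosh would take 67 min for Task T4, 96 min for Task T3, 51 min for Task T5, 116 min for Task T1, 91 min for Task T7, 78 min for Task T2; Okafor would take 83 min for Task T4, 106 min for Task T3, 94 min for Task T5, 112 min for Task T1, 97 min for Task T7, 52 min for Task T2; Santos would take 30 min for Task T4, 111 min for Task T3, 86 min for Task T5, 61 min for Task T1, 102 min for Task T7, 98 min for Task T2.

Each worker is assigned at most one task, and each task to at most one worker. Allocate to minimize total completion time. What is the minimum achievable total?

Minimum total: 207 min

Optimal: Osei→Task T3 (29 min), Lindqvist→Task T1 (45 min), Ghosh→Task T5 (51 min), Okafor→Task T2 (52 min), Santos→Task T4 (30 min) — total 29+45+51+52+30 = 207 min.
Column-greedy (each task in turn goes to its cheapest remaining worker) gives 316 min, worse by 109.
Next-best assignment: Osei→Task T3, Lindqvist→Task T7, Ghosh→Task T5, Okafor→Task T2, Santos→Task T4 = 214 min.
Swapping Santos↔Lindqvist (Santos→Task T1 61 min, Lindqvist→Task T4 37 min) adds 23.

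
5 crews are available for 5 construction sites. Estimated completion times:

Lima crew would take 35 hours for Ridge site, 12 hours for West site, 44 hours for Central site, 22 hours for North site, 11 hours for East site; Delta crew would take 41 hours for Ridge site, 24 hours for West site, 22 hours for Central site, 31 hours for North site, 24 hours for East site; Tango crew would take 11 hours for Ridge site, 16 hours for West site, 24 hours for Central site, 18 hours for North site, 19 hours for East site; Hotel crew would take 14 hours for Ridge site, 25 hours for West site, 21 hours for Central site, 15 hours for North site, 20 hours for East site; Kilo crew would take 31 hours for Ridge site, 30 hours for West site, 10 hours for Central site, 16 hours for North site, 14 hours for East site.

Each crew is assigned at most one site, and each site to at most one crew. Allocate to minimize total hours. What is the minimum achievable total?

This is a one-to-one assignment (minimum-cost bipartite matching).
Optimal: Lima crew→East site (11 hours), Delta crew→West site (24 hours), Tango crew→Ridge site (11 hours), Hotel crew→North site (15 hours), Kilo crew→Central site (10 hours) — total 11+24+11+15+10 = 71 hours.
Row-greedy (each crew in turn takes its cheapest remaining site) gives 89 hours, worse by 18.
Next-best assignment: Lima crew→West site, Delta crew→East site, Tango crew→Ridge site, Hotel crew→North site, Kilo crew→Central site = 72 hours.
Swapping Tango crew↔Hotel crew (Tango crew→North site 18 hours, Hotel crew→Ridge site 14 hours) adds 6.

Min total: 71 hours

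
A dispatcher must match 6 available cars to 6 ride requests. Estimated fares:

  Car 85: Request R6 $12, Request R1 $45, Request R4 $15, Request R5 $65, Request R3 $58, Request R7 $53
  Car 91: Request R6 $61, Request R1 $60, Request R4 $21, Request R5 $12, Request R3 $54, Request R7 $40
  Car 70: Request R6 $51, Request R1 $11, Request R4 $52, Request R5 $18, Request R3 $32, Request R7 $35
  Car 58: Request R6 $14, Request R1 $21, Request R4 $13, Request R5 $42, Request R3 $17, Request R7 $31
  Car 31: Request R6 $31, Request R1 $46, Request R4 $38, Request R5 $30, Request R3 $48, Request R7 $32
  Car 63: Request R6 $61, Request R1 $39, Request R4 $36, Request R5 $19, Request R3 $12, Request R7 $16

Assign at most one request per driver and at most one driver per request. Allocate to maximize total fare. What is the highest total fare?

Maximum total: $317

Optimal: Car 85→Request R5 ($65), Car 91→Request R1 ($60), Car 70→Request R4 ($52), Car 58→Request R7 ($31), Car 31→Request R3 ($48), Car 63→Request R6 ($61) — total 65+60+52+31+48+61 = $317.
Row-greedy (each driver in turn takes its best remaining request) gives $296, worse by 21.
Next-best assignment: Car 85→Request R7, Car 91→Request R1, Car 70→Request R4, Car 58→Request R5, Car 31→Request R3, Car 63→Request R6 = $316.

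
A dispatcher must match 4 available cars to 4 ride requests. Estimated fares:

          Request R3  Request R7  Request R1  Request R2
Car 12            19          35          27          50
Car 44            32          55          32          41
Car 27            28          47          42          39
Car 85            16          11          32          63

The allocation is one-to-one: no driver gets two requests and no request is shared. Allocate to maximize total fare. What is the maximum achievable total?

Max total: $179

Optimal: Car 12→Request R3 ($19), Car 44→Request R7 ($55), Car 27→Request R1 ($42), Car 85→Request R2 ($63) — total 19+55+42+63 = $179.
Row-greedy (each driver in turn takes its best remaining request) gives $163, worse by 16.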